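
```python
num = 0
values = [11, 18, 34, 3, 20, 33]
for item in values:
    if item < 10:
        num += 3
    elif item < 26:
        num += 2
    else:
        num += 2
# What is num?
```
Trace:
  num=0
  num=2, item=11
  num=4, item=18
  num=6, item=34
  num=9, item=3
  num=11, item=20
  num=13, item=33

Final answer: 13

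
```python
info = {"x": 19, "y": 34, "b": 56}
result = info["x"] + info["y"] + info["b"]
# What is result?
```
Trace:
  info={'x': 19, 'y': 34, 'b': 56}
  info={'x': 19, 'y': 34, 'b': 56}, result=109

Final answer: 109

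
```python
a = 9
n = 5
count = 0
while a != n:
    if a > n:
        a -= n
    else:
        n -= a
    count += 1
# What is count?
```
Trace:
  a=9
  a=9, n=5
  a=9, n=5, count=0
  a=4, n=5, count=1
  a=4, n=1, count=2
  a=3, n=1, count=3
  a=2, n=1, count=4
  a=1, n=1, count=5

Final answer: 5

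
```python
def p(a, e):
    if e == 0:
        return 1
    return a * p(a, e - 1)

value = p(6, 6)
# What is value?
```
Call trace:
p(a=6, e=6)
  p(a=6, e=5)
    p(a=6, e=4)
      p(a=6, e=3)
        p(a=6, e=2)
          p(a=6, e=1)
            p(a=6, e=0)
            -> return 1
          -> return 6
        -> return 36
      -> return 216
    -> return 1296
  -> return 7776
-> return 46656

Final answer: 46656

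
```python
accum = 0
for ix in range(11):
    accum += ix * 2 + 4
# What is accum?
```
Trace:
  accum=0
  accum=4, ix=0
  accum=10, ix=1
  accum=18, ix=2
  accum=28, ix=3
  accum=40, ix=4
  accum=54, ix=5
  accum=70, ix=6
  accum=88, ix=7
  accum=108, ix=8
  accum=130, ix=9
  accum=154, ix=10

Final answer: 154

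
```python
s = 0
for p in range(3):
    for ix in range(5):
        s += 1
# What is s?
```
Trace:
  s=0
  s=1, p=0, ix=0
  s=2, p=0, ix=1
  s=3, p=0, ix=2
  s=4, p=0, ix=3
  s=5, p=0, ix=4
  s=6, p=1, ix=0
  s=7, p=1, ix=1
  s=8, p=1, ix=2
  s=9, p=1, ix=3
  s=10, p=1, ix=4
  s=11, p=2, ix=0
  s=12, p=2, ix=1
  s=13, p=2, ix=2
  s=14, p=2, ix=3
  s=15, p=2, ix=4

Final answer: 15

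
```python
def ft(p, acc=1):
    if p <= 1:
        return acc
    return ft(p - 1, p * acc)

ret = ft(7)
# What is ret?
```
Call trace:
ft(p=7, acc=1)
  ft(p=6, acc=7)
    ft(p=5, acc=42)
      ft(p=4, acc=210)
        ft(p=3, acc=840)
          ft(p=2, acc=2520)
            ft(p=1, acc=5040)
            -> return 5040
          -> return 5040
        -> return 5040
      -> return 5040
    -> return 5040
  -> return 5040
-> return 5040

Final answer: 5040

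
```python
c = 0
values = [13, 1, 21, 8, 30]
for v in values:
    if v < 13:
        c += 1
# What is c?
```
Trace:
  c=0
  c=0, v=13
  c=1, v=1
  c=1, v=21
  c=2, v=8
  c=2, v=30

Final answer: 2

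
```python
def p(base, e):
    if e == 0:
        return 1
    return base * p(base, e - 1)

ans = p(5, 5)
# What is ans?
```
Call trace:
p(base=5, e=5)
  p(base=5, e=4)
    p(base=5, e=3)
      p(base=5, e=2)
        p(base=5, e=1)
          p(base=5, e=0)
          -> return 1
        -> return 5
      -> return 25
    -> return 125
  -> return 625
-> return 3125

Final answer: 3125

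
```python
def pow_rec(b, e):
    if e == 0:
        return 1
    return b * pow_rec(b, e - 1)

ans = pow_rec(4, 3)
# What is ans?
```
Call trace:
pow_rec(b=4, e=3)
  pow_rec(b=4, e=2)
    pow_rec(b=4, e=1)
      pow_rec(b=4, e=0)
      -> return 1
    -> return 4
  -> return 16
-> return 64

Final answer: 64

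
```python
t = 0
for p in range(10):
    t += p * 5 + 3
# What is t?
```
Trace:
  t=0
  t=3, p=0
  t=11, p=1
  t=24, p=2
  t=42, p=3
  t=65, p=4
  t=93, p=5
  t=126, p=6
  t=164, p=7
  t=207, p=8
  t=255, p=9

Final answer: 255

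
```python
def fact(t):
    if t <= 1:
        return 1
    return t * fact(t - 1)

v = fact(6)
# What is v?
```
Call trace:
fact(t=6)
  fact(t=5)
    fact(t=4)
      fact(t=3)
        fact(t=2)
          fact(t=1)
          -> return 1
        -> return 2
      -> return 6
    -> return 24
  -> return 120
-> return 720

Final answer: 720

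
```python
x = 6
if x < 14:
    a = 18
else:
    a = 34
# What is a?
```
Trace:
  x=6
  x=6, a=18

Final answer: 18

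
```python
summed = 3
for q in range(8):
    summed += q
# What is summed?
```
Trace:
  summed=3
  summed=3, q=0
  summed=4, q=1
  summed=6, q=2
  summed=9, q=3
  summed=13, q=4
  summed=18, q=5
  summed=24, q=6
  summed=31, q=7

Final answer: 31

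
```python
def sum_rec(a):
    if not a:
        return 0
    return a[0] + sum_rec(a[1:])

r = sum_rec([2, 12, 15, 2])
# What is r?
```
Call trace:
sum_rec(a=[2, 12, 15, 2])
  sum_rec(a=[12, 15, 2])
    sum_rec(a=[15, 2])
      sum_rec(a=[2])
        sum_rec(a=[])
        -> return 0
      -> return 2
    -> return 17
  -> return 29
-> return 31

Final answer: 31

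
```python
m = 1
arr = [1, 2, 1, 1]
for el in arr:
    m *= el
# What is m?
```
Trace:
  m=1
  m=1, el=1
  m=2, el=2
  m=2, el=1
  m=2, el=1

Final answer: 2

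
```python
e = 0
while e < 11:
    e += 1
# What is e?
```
Trace:
  e=0
  e=1
  e=2
  e=3
  e=4
  e=5
  e=6
  e=7
  e=8
  e=9
  e=10
  e=11

Final answer: 11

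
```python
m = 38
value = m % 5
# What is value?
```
Trace:
  m=38
  m=38, value=3

Final answer: 3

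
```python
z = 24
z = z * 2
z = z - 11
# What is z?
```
Trace:
  z=24
  z=48
  z=37

Final answer: 37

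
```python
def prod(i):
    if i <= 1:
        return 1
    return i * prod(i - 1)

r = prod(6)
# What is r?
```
Call trace:
prod(i=6)
  prod(i=5)
    prod(i=4)
      prod(i=3)
        prod(i=2)
          prod(i=1)
          -> return 1
        -> return 2
      -> return 6
    -> return 24
  -> return 120
-> return 720

Final answer: 720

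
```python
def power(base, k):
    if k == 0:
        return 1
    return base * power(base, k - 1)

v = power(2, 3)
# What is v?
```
Call trace:
power(base=2, k=3)
  power(base=2, k=2)
    power(base=2, k=1)
      power(base=2, k=0)
      -> return 1
    -> return 2
  -> return 4
-> return 8

Final answer: 8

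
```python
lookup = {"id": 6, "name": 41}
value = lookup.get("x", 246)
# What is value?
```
Trace:
  lookup={'id': 6, 'name': 41}
  lookup={'id': 6, 'name': 41}, value=246

Final answer: 246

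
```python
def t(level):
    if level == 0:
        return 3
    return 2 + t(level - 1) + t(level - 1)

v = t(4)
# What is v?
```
Call trace (a repeated sub-call is expanded the first time; later identical calls just restate its return value):
t(level=4)
  t(level=3)
    t(level=2)
      t(level=1)
        t(level=0)
        -> return 3
        t(level=0)
        -> return 3
      -> return 8
      t(level=1) -> return 8  (same call as traced above)
    -> return 18
    t(level=2) -> return 18  (same call as traced above)
  -> return 38
  t(level=3) -> return 38  (same call as traced above)
-> return 78

Final answer: 78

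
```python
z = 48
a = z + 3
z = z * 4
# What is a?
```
Trace:
  z=48
  z=48, a=51
  z=192, a=51

Final answer: 51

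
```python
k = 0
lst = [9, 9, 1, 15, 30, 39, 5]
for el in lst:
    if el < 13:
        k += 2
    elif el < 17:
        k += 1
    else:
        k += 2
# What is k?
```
Trace:
  k=0
  k=2, el=9
  k=4, el=9
  k=6, el=1
  k=7, el=15
  k=9, el=30
  k=11, el=39
  k=13, el=5

Final answer: 13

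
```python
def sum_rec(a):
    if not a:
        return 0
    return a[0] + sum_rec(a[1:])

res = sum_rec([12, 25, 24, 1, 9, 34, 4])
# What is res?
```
Call trace:
sum_rec(a=[12, 25, 24, 1, 9, 34, 4])
  sum_rec(a=[25, 24, 1, 9, 34, 4])
    sum_rec(a=[24, 1, 9, 34, 4])
      sum_rec(a=[1, 9, 34, 4])
        sum_rec(a=[9, 34, 4])
          sum_rec(a=[34, 4])
            sum_rec(a=[4])
              sum_rec(a=[])
              -> return 0
            -> return 4
          -> return 38
        -> return 47
      -> return 48
    -> return 72
  -> return 97
-> return 109

Final answer: 109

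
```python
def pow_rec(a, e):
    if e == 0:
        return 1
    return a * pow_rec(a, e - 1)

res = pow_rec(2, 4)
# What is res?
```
Call trace:
pow_rec(a=2, e=4)
  pow_rec(a=2, e=3)
    pow_rec(a=2, e=2)
      pow_rec(a=2, e=1)
        pow_rec(a=2, e=0)
        -> return 1
      -> return 2
    -> return 4
  -> return 8
-> return 16

Final answer: 16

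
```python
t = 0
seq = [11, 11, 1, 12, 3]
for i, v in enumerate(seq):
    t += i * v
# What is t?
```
Trace:
  t=0
  t=0, i=0, v=11
  t=11, i=1, v=11
  t=13, i=2, v=1
  t=49, i=3, v=12
  t=61, i=4, v=3

Final answer: 61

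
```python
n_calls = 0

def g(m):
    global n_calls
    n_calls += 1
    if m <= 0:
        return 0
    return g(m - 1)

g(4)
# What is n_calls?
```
Call trace:
g(m=4)
  g(m=3)
    g(m=2)
      g(m=1)
        g(m=0)
        -> return 0
      -> return 0
    -> return 0
  -> return 0
-> return 0

n_calls is incremented once per call. g is entered once for each m = 4, 3, 2, 1, 0 (the m <= 0 call returns without recursing), i.e. 4 + 1 calls.
n_calls = 5

Final answer: 5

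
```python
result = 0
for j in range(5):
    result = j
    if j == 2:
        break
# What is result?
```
Trace:
  result=0
  result=0, j=0
  result=1, j=1
  result=2, j=2

Final answer: 2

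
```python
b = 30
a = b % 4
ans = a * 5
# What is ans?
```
Trace:
  b=30
  b=30, a=2
  b=30, a=2, ans=10

Final answer: 10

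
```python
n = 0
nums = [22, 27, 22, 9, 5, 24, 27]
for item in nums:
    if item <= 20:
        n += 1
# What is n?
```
Trace:
  n=0
  n=0, item=22
  n=0, item=27
  n=0, item=22
  n=1, item=9
  n=2, item=5
  n=2, item=24
  n=2, item=27

Final answer: 2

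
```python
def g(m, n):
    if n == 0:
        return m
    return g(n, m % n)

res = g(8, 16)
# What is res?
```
Call trace:
g(m=8, n=16)
  g(m=16, n=8)
    g(m=8, n=0)
    -> return 8
  -> return 8
-> return 8

Final answer: 8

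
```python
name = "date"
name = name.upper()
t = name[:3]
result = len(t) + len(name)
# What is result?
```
Trace:
  name='date'
  name='DATE'
  name='DATE', t='DAT'
  name='DATE', t='DAT', result=7

Final answer: 7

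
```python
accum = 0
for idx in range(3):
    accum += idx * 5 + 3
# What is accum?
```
Trace:
  accum=0
  accum=3, idx=0
  accum=11, idx=1
  accum=24, idx=2

Final answer: 24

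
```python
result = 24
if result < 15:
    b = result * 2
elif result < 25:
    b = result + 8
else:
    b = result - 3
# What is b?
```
Trace:
  result=24
  result=24, b=32

Final answer: 32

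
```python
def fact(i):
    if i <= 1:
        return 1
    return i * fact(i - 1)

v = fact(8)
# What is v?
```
Call trace:
fact(i=8)
  fact(i=7)
    fact(i=6)
      fact(i=5)
        fact(i=4)
          fact(i=3)
            fact(i=2)
              fact(i=1)
              -> return 1
            -> return 2
          -> return 6
        -> return 24
      -> return 120
    -> return 720
  -> return 5040
-> return 40320

Final answer: 40320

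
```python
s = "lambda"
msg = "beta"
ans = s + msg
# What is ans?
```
Trace:
  s='lambda'
  s='lambda', msg='beta'
  s='lambda', msg='beta', ans='lambdabeta'

Final answer: 'lambdabeta'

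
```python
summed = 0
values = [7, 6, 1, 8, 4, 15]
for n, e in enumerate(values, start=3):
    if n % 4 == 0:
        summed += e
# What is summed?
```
Trace:
  summed=0
  summed=0, n=3, e=7
  summed=6, n=4, e=6
  summed=6, n=5, e=1
  summed=6, n=6, e=8
  summed=6, n=7, e=4
  summed=21, n=8, e=15

Final answer: 21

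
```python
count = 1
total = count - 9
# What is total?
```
Trace:
  count=1
  count=1, total=-8

Final answer: -8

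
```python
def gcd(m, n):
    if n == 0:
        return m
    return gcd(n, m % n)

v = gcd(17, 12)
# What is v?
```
Call trace:
gcd(m=17, n=12)
  gcd(m=12, n=5)
    gcd(m=5, n=2)
      gcd(m=2, n=1)
        gcd(m=1, n=0)
        -> return 1
      -> return 1
    -> return 1
  -> return 1
-> return 1

Final answer: 1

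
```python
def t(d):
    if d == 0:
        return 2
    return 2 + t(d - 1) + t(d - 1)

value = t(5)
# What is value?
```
Call trace (a repeated sub-call is expanded the first time; later identical calls just restate its return value):
t(d=5)
  t(d=4)
    t(d=3)
      t(d=2)
        t(d=1)
          t(d=0)
          -> return 2
          t(d=0)
          -> return 2
        -> return 6
        t(d=1) -> return 6  (same call as traced above)
      -> return 14
      t(d=2) -> return 14  (same call as traced above)
    -> return 30
    t(d=3) -> return 30  (same call as traced above)
  -> return 62
  t(d=4) -> return 62  (same call as traced above)
-> return 126

Final answer: 126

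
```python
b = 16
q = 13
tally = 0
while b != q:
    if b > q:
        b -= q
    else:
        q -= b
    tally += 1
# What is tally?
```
Trace:
  b=16
  b=16, q=13
  b=16, q=13, tally=0
  b=3, q=13, tally=1
  b=3, q=10, tally=2
  b=3, q=7, tally=3
  b=3, q=4, tally=4
  b=3, q=1, tally=5
  b=2, q=1, tally=6
  b=1, q=1, tally=7

Final answer: 7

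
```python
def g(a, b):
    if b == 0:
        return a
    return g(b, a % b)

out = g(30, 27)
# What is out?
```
Call trace:
g(a=30, b=27)
  g(a=27, b=3)
    g(a=3, b=0)
    -> return 3
  -> return 3
-> return 3

Final answer: 3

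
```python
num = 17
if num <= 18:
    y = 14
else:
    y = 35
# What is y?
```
Trace:
  num=17
  num=17, y=14

Final answer: 14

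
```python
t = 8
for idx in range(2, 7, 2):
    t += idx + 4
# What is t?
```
Trace:
  t=8
  t=14, idx=2
  t=22, idx=4
  t=32, idx=6

Final answer: 32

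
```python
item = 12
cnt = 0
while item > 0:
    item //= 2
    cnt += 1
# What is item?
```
Trace:
  item=12
  item=12, cnt=0
  item=6, cnt=1
  item=3, cnt=2
  item=1, cnt=3
  item=0, cnt=4

Final answer: 0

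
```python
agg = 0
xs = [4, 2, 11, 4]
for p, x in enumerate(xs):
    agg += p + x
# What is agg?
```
Trace:
  agg=0
  agg=4, p=0, x=4
  agg=7, p=1, x=2
  agg=20, p=2, x=11
  agg=27, p=3, x=4

Final answer: 27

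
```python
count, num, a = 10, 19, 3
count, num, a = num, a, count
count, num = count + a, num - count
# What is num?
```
Trace:
  count=10, num=19, a=3
  count=19, num=3, a=10
  count=29, num=-16, a=10

Final answer: -16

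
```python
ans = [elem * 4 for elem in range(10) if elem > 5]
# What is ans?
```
Trace:
  elem=0
  elem=1
  elem=2
  elem=3
  elem=4
  elem=5
  elem=6
  elem=7
  elem=8
  elem=9
  ans=[24, 28, 32, 36]

Final answer: [24, 28, 32, 36]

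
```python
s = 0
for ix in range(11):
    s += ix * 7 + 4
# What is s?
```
Trace:
  s=0
  s=4, ix=0
  s=15, ix=1
  s=33, ix=2
  s=58, ix=3
  s=90, ix=4
  s=129, ix=5
  s=175, ix=6
  s=228, ix=7
  s=288, ix=8
  s=355, ix=9
  s=429, ix=10

Final answer: 429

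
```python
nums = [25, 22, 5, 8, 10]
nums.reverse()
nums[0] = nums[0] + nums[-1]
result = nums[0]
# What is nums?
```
Trace:
  nums=[25, 22, 5, 8, 10]
  nums=[10, 8, 5, 22, 25]
  nums=[35, 8, 5, 22, 25]
  nums=[35, 8, 5, 22, 25], result=35

Final answer: [35, 8, 5, 22, 25]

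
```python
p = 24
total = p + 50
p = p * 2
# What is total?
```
Trace:
  p=24
  p=24, total=74
  p=48, total=74

Final answer: 74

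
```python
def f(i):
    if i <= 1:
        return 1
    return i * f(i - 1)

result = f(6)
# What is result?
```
Call trace:
f(i=6)
  f(i=5)
    f(i=4)
      f(i=3)
        f(i=2)
          f(i=1)
          -> return 1
        -> return 2
      -> return 6
    -> return 24
  -> return 120
-> return 720

Final answer: 720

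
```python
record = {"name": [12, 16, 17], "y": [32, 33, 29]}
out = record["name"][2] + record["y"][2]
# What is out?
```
Trace:
  record={'name': [12, 16, 17], 'y': [32, 33, 29]}
  record={'name': [12, 16, 17], 'y': [32, 33, 29]}, out=46

Final answer: 46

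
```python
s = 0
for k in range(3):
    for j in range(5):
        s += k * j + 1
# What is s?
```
Trace:
  s=0
  s=1, k=0, j=0
  s=2, k=0, j=1
  s=3, k=0, j=2
  s=4, k=0, j=3
  s=5, k=0, j=4
  s=6, k=1, j=0
  s=8, k=1, j=1
  s=11, k=1, j=2
  s=15, k=1, j=3
  s=20, k=1, j=4
  s=21, k=2, j=0
  s=24, k=2, j=1
  s=29, k=2, j=2
  s=36, k=2, j=3
  s=45, k=2, j=4

Final answer: 45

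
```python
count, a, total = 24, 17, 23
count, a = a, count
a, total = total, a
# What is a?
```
Trace:
  count=24, a=17, total=23
  count=17, a=24, total=23
  count=17, a=23, total=24

Final answer: 23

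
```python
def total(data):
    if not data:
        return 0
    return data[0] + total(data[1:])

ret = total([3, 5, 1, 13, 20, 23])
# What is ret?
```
Call trace:
total(data=[3, 5, 1, 13, 20, 23])
  total(data=[5, 1, 13, 20, 23])
    total(data=[1, 13, 20, 23])
      total(data=[13, 20, 23])
        total(data=[20, 23])
          total(data=[23])
            total(data=[])
            -> return 0
          -> return 23
        -> return 43
      -> return 56
    -> return 57
  -> return 62
-> return 65

Final answer: 65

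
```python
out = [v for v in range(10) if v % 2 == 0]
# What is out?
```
Trace:
  v=0
  v=1
  v=2
  v=3
  v=4
  v=5
  v=6
  v=7
  v=8
  v=9
  out=[0, 2, 4, 6, 8]

Final answer: [0, 2, 4, 6, 8]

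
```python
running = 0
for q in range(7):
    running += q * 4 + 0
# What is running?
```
Trace:
  running=0
  running=0, q=0
  running=4, q=1
  running=12, q=2
  running=24, q=3
  running=40, q=4
  running=60, q=5
  running=84, q=6

Final answer: 84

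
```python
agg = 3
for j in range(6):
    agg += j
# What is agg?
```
Trace:
  agg=3
  agg=3, j=0
  agg=4, j=1
  agg=6, j=2
  agg=9, j=3
  agg=13, j=4
  agg=18, j=5

Final answer: 18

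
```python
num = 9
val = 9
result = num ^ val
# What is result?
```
Trace:
  num=9
  num=9, val=9
  num=9, val=9, result=0

Final answer: 0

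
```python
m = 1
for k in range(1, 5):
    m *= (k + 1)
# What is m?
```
Trace:
  m=1
  m=2, k=1
  m=6, k=2
  m=24, k=3
  m=120, k=4

Final answer: 120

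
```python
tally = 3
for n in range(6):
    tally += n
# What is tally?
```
Trace:
  tally=3
  tally=3, n=0
  tally=4, n=1
  tally=6, n=2
  tally=9, n=3
  tally=13, n=4
  tally=18, n=5

Final answer: 18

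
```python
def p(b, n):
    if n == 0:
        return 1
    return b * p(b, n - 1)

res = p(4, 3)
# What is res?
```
Call trace:
p(b=4, n=3)
  p(b=4, n=2)
    p(b=4, n=1)
      p(b=4, n=0)
      -> return 1
    -> return 4
  -> return 16
-> return 64

Final answer: 64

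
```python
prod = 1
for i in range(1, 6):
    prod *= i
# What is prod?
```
Trace:
  prod=1
  prod=1, i=1
  prod=2, i=2
  prod=6, i=3
  prod=24, i=4
  prod=120, i=5

Final answer: 120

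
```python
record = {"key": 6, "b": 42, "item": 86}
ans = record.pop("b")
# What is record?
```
Trace:
  record={'key': 6, 'b': 42, 'item': 86}
  record={'key': 6, 'item': 86}, ans=42

Final answer: {'key': 6, 'item': 86}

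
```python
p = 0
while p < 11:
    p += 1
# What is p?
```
Trace:
  p=0
  p=1
  p=2
  p=3
  p=4
  p=5
  p=6
  p=7
  p=8
  p=9
  p=10
  p=11

Final answer: 11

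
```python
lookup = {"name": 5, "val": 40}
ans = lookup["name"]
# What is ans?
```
Trace:
  lookup={'name': 5, 'val': 40}
  lookup={'name': 5, 'val': 40}, ans=5

Final answer: 5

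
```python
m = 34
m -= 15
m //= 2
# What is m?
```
Trace:
  m=34
  m=19
  m=9

Final answer: 9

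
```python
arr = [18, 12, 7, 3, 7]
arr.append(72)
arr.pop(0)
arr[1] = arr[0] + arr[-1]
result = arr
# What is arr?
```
Trace:
  arr=[18, 12, 7, 3, 7]
  arr=[18, 12, 7, 3, 7, 72]
  arr=[12, 7, 3, 7, 72]
  arr=[12, 84, 3, 7, 72]
  arr=[12, 84, 3, 7, 72], result=[12, 84, 3, 7, 72]

Final answer: [12, 84, 3, 7, 72]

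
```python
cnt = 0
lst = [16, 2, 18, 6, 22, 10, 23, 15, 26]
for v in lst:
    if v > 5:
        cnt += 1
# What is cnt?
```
Trace:
  cnt=0
  cnt=1, v=16
  cnt=1, v=2
  cnt=2, v=18
  cnt=3, v=6
  cnt=4, v=22
  cnt=5, v=10
  cnt=6, v=23
  cnt=7, v=15
  cnt=8, v=26

Final answer: 8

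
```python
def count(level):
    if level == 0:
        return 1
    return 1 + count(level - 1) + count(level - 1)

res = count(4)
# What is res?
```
Call trace (a repeated sub-call is expanded the first time; later identical calls just restate its return value):
count(level=4)
  count(level=3)
    count(level=2)
      count(level=1)
        count(level=0)
        -> return 1
        count(level=0)
        -> return 1
      -> return 3
      count(level=1) -> return 3  (same call as traced above)
    -> return 7
    count(level=2) -> return 7  (same call as traced above)
  -> return 15
  count(level=3) -> return 15  (same call as traced above)
-> return 31

Final answer: 31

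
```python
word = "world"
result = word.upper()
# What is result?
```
Trace:
  word='world'
  word='world', result='WORLD'

Final answer: 'WORLD'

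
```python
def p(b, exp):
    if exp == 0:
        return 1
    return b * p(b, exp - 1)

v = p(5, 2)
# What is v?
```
Call trace:
p(b=5, exp=2)
  p(b=5, exp=1)
    p(b=5, exp=0)
    -> return 1
  -> return 5
-> return 25

Final answer: 25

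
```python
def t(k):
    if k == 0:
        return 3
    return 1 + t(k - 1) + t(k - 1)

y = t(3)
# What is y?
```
Call trace (a repeated sub-call is expanded the first time; later identical calls just restate its return value):
t(k=3)
  t(k=2)
    t(k=1)
      t(k=0)
      -> return 3
      t(k=0)
      -> return 3
    -> return 7
    t(k=1) -> return 7  (same call as traced above)
  -> return 15
  t(k=2) -> return 15  (same call as traced above)
-> return 31

Final answer: 31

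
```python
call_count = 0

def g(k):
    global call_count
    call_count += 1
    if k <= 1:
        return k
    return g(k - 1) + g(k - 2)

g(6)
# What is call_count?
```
Call trace (a repeated sub-call is expanded the first time; later identical calls just restate its return value):
g(k=6)
  g(k=5)
    g(k=4)
      g(k=3)
        g(k=2)
          g(k=1)
          -> return 1
          g(k=0)
          -> return 0
        -> return 1
        g(k=1)
        -> return 1
      -> return 2
      g(k=2) -> return 1  (same call as traced above)
    -> return 3
    g(k=3) -> return 2  (same call as traced above)
  -> return 5
  g(k=4) -> return 3  (same call as traced above)
-> return 8

call_count is incremented once per call, so count the calls in each subtree. Let C(k) = number of calls made by g(k).
C(0) = C(1) = 1 (base case, no recursion); C(k) = 1 + C(k - 1) + C(k - 2) otherwise.
C(2) = 1 + C(1) + C(0) = 1 + 1 + 1 = 3
C(3) = 1 + C(2) + C(1) = 1 + 3 + 1 = 5
C(4) = 1 + C(3) + C(2) = 1 + 5 + 3 = 9
C(5) = 1 + C(4) + C(3) = 1 + 9 + 5 = 15
C(6) = 1 + C(5) + C(4) = 1 + 15 + 9 = 25
call_count = C(6) = 25

Final answer: 25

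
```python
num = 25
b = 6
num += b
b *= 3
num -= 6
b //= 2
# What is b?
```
Trace:
  num=25
  num=25, b=6
  num=31, b=6
  num=31, b=18
  num=25, b=18
  num=25, b=9

Final answer: 9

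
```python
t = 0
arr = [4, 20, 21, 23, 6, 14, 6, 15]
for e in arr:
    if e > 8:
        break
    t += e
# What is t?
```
Trace:
  t=0
  t=4, e=4
  t=4, e=20

Final answer: 4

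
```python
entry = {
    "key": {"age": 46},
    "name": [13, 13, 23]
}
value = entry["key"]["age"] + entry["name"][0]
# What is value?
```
Trace:
  entry={'key': {'age': 46}, 'name': [13, 13, 23]}
  entry={'key': {'age': 46}, 'name': [13, 13, 23]}, value=59

Final answer: 59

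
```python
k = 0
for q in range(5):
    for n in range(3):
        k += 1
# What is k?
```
Trace:
  k=0
  k=1, q=0, n=0
  k=2, q=0, n=1
  k=3, q=0, n=2
  k=4, q=1, n=0
  k=5, q=1, n=1
  k=6, q=1, n=2
  k=7, q=2, n=0
  k=8, q=2, n=1
  k=9, q=2, n=2
  k=10, q=3, n=0
  k=11, q=3, n=1
  k=12, q=3, n=2
  k=13, q=4, n=0
  k=14, q=4, n=1
  k=15, q=4, n=2

Final answer: 15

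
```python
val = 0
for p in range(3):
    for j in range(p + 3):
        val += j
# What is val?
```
Trace:
  val=0
  val=0, p=0, j=0
  val=1, p=0, j=1
  val=3, p=0, j=2
  val=3, p=1, j=0
  val=4, p=1, j=1
  val=6, p=1, j=2
  val=9, p=1, j=3
  val=9, p=2, j=0
  val=10, p=2, j=1
  val=12, p=2, j=2
  val=15, p=2, j=3
  val=19, p=2, j=4

Final answer: 19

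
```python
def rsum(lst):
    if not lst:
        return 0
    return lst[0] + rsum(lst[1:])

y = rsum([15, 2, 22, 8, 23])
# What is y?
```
Call trace:
rsum(lst=[15, 2, 22, 8, 23])
  rsum(lst=[2, 22, 8, 23])
    rsum(lst=[22, 8, 23])
      rsum(lst=[8, 23])
        rsum(lst=[23])
          rsum(lst=[])
          -> return 0
        -> return 23
      -> return 31
    -> return 53
  -> return 55
-> return 70

Final answer: 70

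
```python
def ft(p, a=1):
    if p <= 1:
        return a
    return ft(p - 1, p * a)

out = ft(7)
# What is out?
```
Call trace:
ft(p=7, a=1)
  ft(p=6, a=7)
    ft(p=5, a=42)
      ft(p=4, a=210)
        ft(p=3, a=840)
          ft(p=2, a=2520)
            ft(p=1, a=5040)
            -> return 5040
          -> return 5040
        -> return 5040
      -> return 5040
    -> return 5040
  -> return 5040
-> return 5040

Final answer: 5040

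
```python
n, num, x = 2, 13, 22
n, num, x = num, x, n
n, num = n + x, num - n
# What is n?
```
Trace:
  n=2, num=13, x=22
  n=13, num=22, x=2
  n=15, num=9, x=2

Final answer: 15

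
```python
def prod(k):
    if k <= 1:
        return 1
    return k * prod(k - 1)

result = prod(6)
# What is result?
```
Call trace:
prod(k=6)
  prod(k=5)
    prod(k=4)
      prod(k=3)
        prod(k=2)
          prod(k=1)
          -> return 1
        -> return 2
      -> return 6
    -> return 24
  -> return 120
-> return 720

Final answer: 720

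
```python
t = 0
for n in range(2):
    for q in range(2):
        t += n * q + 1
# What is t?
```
Trace:
  t=0
  t=1, n=0, q=0
  t=2, n=0, q=1
  t=3, n=1, q=0
  t=5, n=1, q=1

Final answer: 5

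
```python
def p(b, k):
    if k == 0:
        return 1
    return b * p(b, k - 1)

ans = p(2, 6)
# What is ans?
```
Call trace:
p(b=2, k=6)
  p(b=2, k=5)
    p(b=2, k=4)
      p(b=2, k=3)
        p(b=2, k=2)
          p(b=2, k=1)
            p(b=2, k=0)
            -> return 1
          -> return 2
        -> return 4
      -> return 8
    -> return 16
  -> return 32
-> return 64

Final answer: 64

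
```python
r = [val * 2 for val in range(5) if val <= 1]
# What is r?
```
Trace:
  val=0
  val=1
  val=2
  val=3
  val=4
  r=[0, 2]

Final answer: [0, 2]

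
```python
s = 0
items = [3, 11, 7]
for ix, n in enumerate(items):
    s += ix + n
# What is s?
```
Trace:
  s=0
  s=3, ix=0, n=3
  s=15, ix=1, n=11
  s=24, ix=2, n=7

Final answer: 24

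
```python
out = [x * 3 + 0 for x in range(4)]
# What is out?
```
Trace:
  x=0
  x=1
  x=2
  x=3
  out=[0, 3, 6, 9]

Final answer: [0, 3, 6, 9]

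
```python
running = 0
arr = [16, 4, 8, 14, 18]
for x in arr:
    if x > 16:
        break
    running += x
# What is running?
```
Trace:
  running=0
  running=16, x=16
  running=20, x=4
  running=28, x=8
  running=42, x=14
  running=42, x=18

Final answer: 42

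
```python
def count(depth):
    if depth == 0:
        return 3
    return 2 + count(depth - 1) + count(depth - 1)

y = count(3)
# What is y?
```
Call trace (a repeated sub-call is expanded the first time; later identical calls just restate its return value):
count(depth=3)
  count(depth=2)
    count(depth=1)
      count(depth=0)
      -> return 3
      count(depth=0)
      -> return 3
    -> return 8
    count(depth=1) -> return 8  (same call as traced above)
  -> return 18
  count(depth=2) -> return 18  (same call as traced above)
-> return 38

Final answer: 38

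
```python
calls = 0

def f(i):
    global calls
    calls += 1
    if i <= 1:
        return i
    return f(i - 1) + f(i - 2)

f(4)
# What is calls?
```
Call trace (a repeated sub-call is expanded the first time; later identical calls just restate its return value):
f(i=4)
  f(i=3)
    f(i=2)
      f(i=1)
      -> return 1
      f(i=0)
      -> return 0
    -> return 1
    f(i=1)
    -> return 1
  -> return 2
  f(i=2) -> return 1  (same call as traced above)
-> return 3

calls is incremented once per call, so count the calls in each subtree. Let C(i) = number of calls made by f(i).
C(0) = C(1) = 1 (base case, no recursion); C(i) = 1 + C(i - 1) + C(i - 2) otherwise.
C(2) = 1 + C(1) + C(0) = 1 + 1 + 1 = 3
C(3) = 1 + C(2) + C(1) = 1 + 3 + 1 = 5
C(4) = 1 + C(3) + C(2) = 1 + 5 + 3 = 9
calls = C(4) = 9

Final answer: 9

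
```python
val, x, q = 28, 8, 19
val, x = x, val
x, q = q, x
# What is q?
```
Trace:
  val=28, x=8, q=19
  val=8, x=28, q=19
  val=8, x=19, q=28

Final answer: 28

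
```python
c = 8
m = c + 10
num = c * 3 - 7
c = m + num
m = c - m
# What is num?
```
Trace:
  c=8
  c=8, m=18
  c=8, m=18, num=17
  c=35, m=18, num=17
  c=35, m=17, num=17

Final answer: 17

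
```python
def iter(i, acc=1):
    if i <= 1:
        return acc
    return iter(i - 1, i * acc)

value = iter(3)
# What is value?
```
Call trace:
iter(i=3, acc=1)
  iter(i=2, acc=3)
    iter(i=1, acc=6)
    -> return 6
  -> return 6
-> return 6

Final answer: 6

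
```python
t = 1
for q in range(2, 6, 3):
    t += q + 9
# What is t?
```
Trace:
  t=1
  t=12, q=2
  t=26, q=5

Final answer: 26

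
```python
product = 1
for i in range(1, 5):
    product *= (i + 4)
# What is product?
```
Trace:
  product=1
  product=5, i=1
  product=30, i=2
  product=210, i=3
  product=1680, i=4

Final answer: 1680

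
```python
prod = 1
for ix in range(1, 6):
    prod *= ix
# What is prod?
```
Trace:
  prod=1
  prod=1, ix=1
  prod=2, ix=2
  prod=6, ix=3
  prod=24, ix=4
  prod=120, ix=5

Final answer: 120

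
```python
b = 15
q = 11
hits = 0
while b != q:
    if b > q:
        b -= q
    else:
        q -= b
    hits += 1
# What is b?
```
Trace:
  b=15
  b=15, q=11
  b=15, q=11, hits=0
  b=4, q=11, hits=1
  b=4, q=7, hits=2
  b=4, q=3, hits=3
  b=1, q=3, hits=4
  b=1, q=2, hits=5
  b=1, q=1, hits=6

Final answer: 1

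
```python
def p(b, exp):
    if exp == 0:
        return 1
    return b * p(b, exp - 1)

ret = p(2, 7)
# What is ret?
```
Call trace:
p(b=2, exp=7)
  p(b=2, exp=6)
    p(b=2, exp=5)
      p(b=2, exp=4)
        p(b=2, exp=3)
          p(b=2, exp=2)
            p(b=2, exp=1)
              p(b=2, exp=0)
              -> return 1
            -> return 2
          -> return 4
        -> return 8
      -> return 16
    -> return 32
  -> return 64
-> return 128

Final answer: 128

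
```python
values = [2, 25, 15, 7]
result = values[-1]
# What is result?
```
Trace:
  values=[2, 25, 15, 7]
  values=[2, 25, 15, 7], result=7

Final answer: 7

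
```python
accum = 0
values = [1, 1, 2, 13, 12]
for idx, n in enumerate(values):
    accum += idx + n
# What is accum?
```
Trace:
  accum=0
  accum=1, idx=0, n=1
  accum=3, idx=1, n=1
  accum=7, idx=2, n=2
  accum=23, idx=3, n=13
  accum=39, idx=4, n=12

Final answer: 39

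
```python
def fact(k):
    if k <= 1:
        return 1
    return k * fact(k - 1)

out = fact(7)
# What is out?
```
Call trace:
fact(k=7)
  fact(k=6)
    fact(k=5)
      fact(k=4)
        fact(k=3)
          fact(k=2)
            fact(k=1)
            -> return 1
          -> return 2
        -> return 6
      -> return 24
    -> return 120
  -> return 720
-> return 5040

Final answer: 5040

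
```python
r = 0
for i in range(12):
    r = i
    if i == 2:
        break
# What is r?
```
Trace:
  r=0
  r=0, i=0
  r=1, i=1
  r=2, i=2

Final answer: 2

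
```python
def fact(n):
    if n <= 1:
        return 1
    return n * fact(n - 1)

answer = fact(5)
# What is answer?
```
Call trace:
fact(n=5)
  fact(n=4)
    fact(n=3)
      fact(n=2)
        fact(n=1)
        -> return 1
      -> return 2
    -> return 6
  -> return 24
-> return 120

Final answer: 120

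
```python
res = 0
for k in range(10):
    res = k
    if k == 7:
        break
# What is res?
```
Trace:
  res=0
  res=0, k=0
  res=1, k=1
  res=2, k=2
  res=3, k=3
  res=4, k=4
  res=5, k=5
  res=6, k=6
  res=7, k=7

Final answer: 7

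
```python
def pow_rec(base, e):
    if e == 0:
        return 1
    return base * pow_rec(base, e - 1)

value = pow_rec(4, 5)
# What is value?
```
Call trace:
pow_rec(base=4, e=5)
  pow_rec(base=4, e=4)
    pow_rec(base=4, e=3)
      pow_rec(base=4, e=2)
        pow_rec(base=4, e=1)
          pow_rec(base=4, e=0)
          -> return 1
        -> return 4
      -> return 16
    -> return 64
  -> return 256
-> return 1024

Final answer: 1024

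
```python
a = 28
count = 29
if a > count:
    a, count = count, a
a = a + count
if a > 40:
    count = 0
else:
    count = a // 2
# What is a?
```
Trace:
  a=28
  a=28, count=29
  a=28, count=29
  a=57, count=29
  a=57, count=0

Final answer: 57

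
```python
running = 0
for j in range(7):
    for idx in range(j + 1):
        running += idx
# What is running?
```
Trace:
  running=0
  running=0, j=0, idx=0
  running=0, j=1, idx=0
  running=1, j=1, idx=1
  running=1, j=2, idx=0
  running=2, j=2, idx=1
  running=4, j=2, idx=2
  running=4, j=3, idx=0
  running=5, j=3, idx=1
  running=7, j=3, idx=2
  running=10, j=3, idx=3
  running=10, j=4, idx=0
  running=11, j=4, idx=1
  running=13, j=4, idx=2
  running=16, j=4, idx=3
  running=20, j=4, idx=4
  running=20, j=5, idx=0
  running=21, j=5, idx=1
  running=23, j=5, idx=2
  running=26, j=5, idx=3
  running=30, j=5, idx=4
  running=35, j=5, idx=5
  running=35, j=6, idx=0
  running=36, j=6, idx=1
  running=38, j=6, idx=2
  running=41, j=6, idx=3
  running=45, j=6, idx=4
  running=50, j=6, idx=5
  running=56, j=6, idx=6

Final answer: 56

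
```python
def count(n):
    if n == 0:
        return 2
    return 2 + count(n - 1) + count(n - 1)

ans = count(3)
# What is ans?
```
Call trace (a repeated sub-call is expanded the first time; later identical calls just restate its return value):
count(n=3)
  count(n=2)
    count(n=1)
      count(n=0)
      -> return 2
      count(n=0)
      -> return 2
    -> return 6
    count(n=1) -> return 6  (same call as traced above)
  -> return 14
  count(n=2) -> return 14  (same call as traced above)
-> return 30

Final answer: 30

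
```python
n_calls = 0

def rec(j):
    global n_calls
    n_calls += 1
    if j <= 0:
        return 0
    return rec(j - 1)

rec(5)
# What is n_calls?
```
Call trace:
rec(j=5)
  rec(j=4)
    rec(j=3)
      rec(j=2)
        rec(j=1)
          rec(j=0)
          -> return 0
        -> return 0
      -> return 0
    -> return 0
  -> return 0
-> return 0

n_calls is incremented once per call. rec is entered once for each j = 5, 4, 3, 2, 1, 0 (the j <= 0 call returns without recursing), i.e. 5 + 1 calls.
n_calls = 6

Final answer: 6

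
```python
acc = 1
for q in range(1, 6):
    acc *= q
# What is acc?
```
Trace:
  acc=1
  acc=1, q=1
  acc=2, q=2
  acc=6, q=3
  acc=24, q=4
  acc=120, q=5

Final answer: 120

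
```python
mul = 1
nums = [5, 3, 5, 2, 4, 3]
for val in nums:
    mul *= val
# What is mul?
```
Trace:
  mul=1
  mul=5, val=5
  mul=15, val=3
  mul=75, val=5
  mul=150, val=2
  mul=600, val=4
  mul=1800, val=3

Final answer: 1800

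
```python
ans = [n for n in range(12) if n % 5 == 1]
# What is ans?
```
Trace:
  n=0
  n=1
  n=2
  n=3
  n=4
  n=5
  n=6
  n=7
  n=8
  n=9
  n=10
  n=11
  ans=[1, 6, 11]

Final answer: [1, 6, 11]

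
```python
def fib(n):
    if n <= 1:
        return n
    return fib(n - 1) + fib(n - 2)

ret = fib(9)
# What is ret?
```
Call trace (a repeated sub-call is expanded the first time; later identical calls just restate its return value):
fib(n=9)
  fib(n=8)
    fib(n=7)
      fib(n=6)
        fib(n=5)
          fib(n=4)
            fib(n=3)
              fib(n=2)
                fib(n=1)
                -> return 1
                fib(n=0)
                -> return 0
              -> return 1
              fib(n=1)
              -> return 1
            -> return 2
            fib(n=2) -> return 1  (same call as traced above)
          -> return 3
          fib(n=3) -> return 2  (same call as traced above)
        -> return 5
        fib(n=4) -> return 3  (same call as traced above)
      -> return 8
      fib(n=5) -> return 5  (same call as traced above)
    -> return 13
    fib(n=6) -> return 8  (same call as traced above)
  -> return 21
  fib(n=7) -> return 13  (same call as traced above)
-> return 34

Final answer: 34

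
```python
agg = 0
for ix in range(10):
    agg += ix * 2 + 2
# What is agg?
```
Trace:
  agg=0
  agg=2, ix=0
  agg=6, ix=1
  agg=12, ix=2
  agg=20, ix=3
  agg=30, ix=4
  agg=42, ix=5
  agg=56, ix=6
  agg=72, ix=7
  agg=90, ix=8
  agg=110, ix=9

Final answer: 110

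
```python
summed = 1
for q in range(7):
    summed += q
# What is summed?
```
Trace:
  summed=1
  summed=1, q=0
  summed=2, q=1
  summed=4, q=2
  summed=7, q=3
  summed=11, q=4
  summed=16, q=5
  summed=22, q=6

Final answer: 22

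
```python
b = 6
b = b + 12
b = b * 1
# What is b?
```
Trace:
  b=6
  b=18
  b=18

Final answer: 18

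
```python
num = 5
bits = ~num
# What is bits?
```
Trace:
  num=5
  num=5, bits=-6

Final answer: -6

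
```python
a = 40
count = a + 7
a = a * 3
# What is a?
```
Trace:
  a=40
  a=40, count=47
  a=120, count=47

Final answer: 120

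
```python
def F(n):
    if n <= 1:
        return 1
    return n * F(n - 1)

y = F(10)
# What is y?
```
Call trace:
F(n=10)
  F(n=9)
    F(n=8)
      F(n=7)
        F(n=6)
          F(n=5)
            F(n=4)
              F(n=3)
                F(n=2)
                  F(n=1)
                  -> return 1
                -> return 2
              -> return 6
            -> return 24
          -> return 120
        -> return 720
      -> return 5040
    -> return 40320
  -> return 362880
-> return 3628800

Final answer: 3628800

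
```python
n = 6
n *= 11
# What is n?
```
Trace:
  n=6
  n=66

Final answer: 66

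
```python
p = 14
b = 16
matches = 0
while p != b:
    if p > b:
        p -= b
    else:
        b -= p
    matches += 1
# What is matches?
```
Trace:
  p=14
  p=14, b=16
  p=14, b=16, matches=0
  p=14, b=2, matches=1
  p=12, b=2, matches=2
  p=10, b=2, matches=3
  p=8, b=2, matches=4
  p=6, b=2, matches=5
  p=4, b=2, matches=6
  p=2, b=2, matches=7

Final answer: 7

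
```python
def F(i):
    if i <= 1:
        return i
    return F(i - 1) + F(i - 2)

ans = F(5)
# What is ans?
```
Call trace (a repeated sub-call is expanded the first time; later identical calls just restate its return value):
F(i=5)
  F(i=4)
    F(i=3)
      F(i=2)
        F(i=1)
        -> return 1
        F(i=0)
        -> return 0
      -> return 1
      F(i=1)
      -> return 1
    -> return 2
    F(i=2) -> return 1  (same call as traced above)
  -> return 3
  F(i=3) -> return 2  (same call as traced above)
-> return 5

Final answer: 5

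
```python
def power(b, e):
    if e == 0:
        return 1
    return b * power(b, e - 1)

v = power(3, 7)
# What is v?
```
Call trace:
power(b=3, e=7)
  power(b=3, e=6)
    power(b=3, e=5)
      power(b=3, e=4)
        power(b=3, e=3)
          power(b=3, e=2)
            power(b=3, e=1)
              power(b=3, e=0)
              -> return 1
            -> return 3
          -> return 9
        -> return 27
      -> return 81
    -> return 243
  -> return 729
-> return 2187

Final answer: 2187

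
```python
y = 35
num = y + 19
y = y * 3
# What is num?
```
Trace:
  y=35
  y=35, num=54
  y=105, num=54

Final answer: 54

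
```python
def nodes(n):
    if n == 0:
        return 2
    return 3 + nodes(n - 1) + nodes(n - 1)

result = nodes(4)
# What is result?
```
Call trace (a repeated sub-call is expanded the first time; later identical calls just restate its return value):
nodes(n=4)
  nodes(n=3)
    nodes(n=2)
      nodes(n=1)
        nodes(n=0)
        -> return 2
        nodes(n=0)
        -> return 2
      -> return 7
      nodes(n=1) -> return 7  (same call as traced above)
    -> return 17
    nodes(n=2) -> return 17  (same call as traced above)
  -> return 37
  nodes(n=3) -> return 37  (same call as traced above)
-> return 77

Final answer: 77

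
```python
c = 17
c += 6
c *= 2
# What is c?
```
Trace:
  c=17
  c=23
  c=46

Final answer: 46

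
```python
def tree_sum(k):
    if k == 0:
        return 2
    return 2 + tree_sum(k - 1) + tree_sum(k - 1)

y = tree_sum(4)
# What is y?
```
Call trace (a repeated sub-call is expanded the first time; later identical calls just restate its return value):
tree_sum(k=4)
  tree_sum(k=3)
    tree_sum(k=2)
      tree_sum(k=1)
        tree_sum(k=0)
        -> return 2
        tree_sum(k=0)
        -> return 2
      -> return 6
      tree_sum(k=1) -> return 6  (same call as traced above)
    -> return 14
    tree_sum(k=2) -> return 14  (same call as traced above)
  -> return 30
  tree_sum(k=3) -> return 30  (same call as traced above)
-> return 62

Final answer: 62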